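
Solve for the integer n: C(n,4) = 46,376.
34

Reasoning: C(n,4) = n(n−1)(n−2)(n−3)/4! is increasing in n, and n(n−1)(n−2)(n−3) = 4!·46,376 = 1,113,024 ≈ (n−1.5)^4 gives n ≈ 34.0. Check: C(32,4) = 35,960, C(33,4) = 40,920, C(34,4) = 46,376 ✓. So n = 34.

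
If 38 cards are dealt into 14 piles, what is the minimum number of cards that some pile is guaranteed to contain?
3

Solution: Pigeonhole: ⌈38/14⌉ = 3.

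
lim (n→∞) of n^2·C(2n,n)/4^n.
∞

Working:
C(2n,n) ~ 4^n/√(πn), so n^2·C(2n,n)/4^n ~ n^(2 − 1/2)/√π → ∞.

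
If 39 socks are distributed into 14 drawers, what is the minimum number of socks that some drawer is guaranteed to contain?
3
Pigeonhole: ⌈39/14⌉ = 3.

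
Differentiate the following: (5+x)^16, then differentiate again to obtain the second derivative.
First derivative: 16(5+x)^{15}. Second derivative: 16·15·(5+x)^{14} = 240(5+x)^{14}.
Final answer: 240(5+x)^14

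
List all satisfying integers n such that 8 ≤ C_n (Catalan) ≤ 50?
4, 5

C_3=5; C_4=14; C_5=42; C_6=132. So valid n = 4, 5.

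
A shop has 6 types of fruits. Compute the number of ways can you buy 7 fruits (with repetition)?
792

Stars and bars: C(7+6-1, 7) = C(12, 7) = 792.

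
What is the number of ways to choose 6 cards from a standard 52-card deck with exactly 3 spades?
13 spades and 39 non-spades: C(13,3) × C(39,3) = 286 × 9139 = 2,613,754.
Final answer: 2,613,754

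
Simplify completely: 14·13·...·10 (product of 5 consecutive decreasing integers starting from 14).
240,240

Working:
This is P(14,5) = 14!/(9)! = 240,240.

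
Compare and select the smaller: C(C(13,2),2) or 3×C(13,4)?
3×C(13,4)

Explanation: C(C(13,2),2)=3,003, 3×C(13,4)=2,145.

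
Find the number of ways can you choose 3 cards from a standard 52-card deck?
22,100

Reasoning: C(52,3) = 22,100.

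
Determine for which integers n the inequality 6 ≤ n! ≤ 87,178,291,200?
3, 4, 5, 6, 7, 8, 9, 10, 11, 12, 13, 14
n! is strictly increasing; 3! = 6 and 14! = 87,178,291,200, so valid n = 3, 4, 5, 6, 7, 8, 9, 10, 11, 12, 13, 14.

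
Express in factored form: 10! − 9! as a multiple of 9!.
9 × 9! = 3,265,920
10! − 9! = 10·9! − 9! = (10 − 1)·9! = 9 × 9! = 3,265,920.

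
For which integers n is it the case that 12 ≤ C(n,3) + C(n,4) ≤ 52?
5, 6

Reasoning: C(4,3)+C(4,4)=5; C(5,3)+C(5,4)=15; C(6,3)+C(6,4)=35; C(7,3)+C(7,4)=70. So valid n = 5, 6.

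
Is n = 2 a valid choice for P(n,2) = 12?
No

Reasoning: P(2,2) = 2·1 = 2, which does not equal 12.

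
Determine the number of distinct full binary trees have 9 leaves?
Using the Catalan number formula: C_n = C(2n, n) / (n+1)
C_8 = C(16, 8) / (8+1)
     = 12870 / 9
     = 1,430

Answer: 1,430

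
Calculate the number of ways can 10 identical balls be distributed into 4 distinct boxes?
C(10+4-1, 4-1) = C(13, 3) = 286.
Final answer: 286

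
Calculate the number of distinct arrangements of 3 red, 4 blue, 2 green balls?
Multinomial: 9!/(3! × 4! × 2!) = 1,260.

Answer: 1,260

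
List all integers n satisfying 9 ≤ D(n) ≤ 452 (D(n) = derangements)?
4, 5, 6

Reasoning: Using D(n) = (n−1)[D(n−1) + D(n−2)] with D(1)=0, D(2)=1: D(3)=2; D(4)=9; D(5)=44; D(6)=265; D(7)=1,854. So valid n = 4, 5, 6.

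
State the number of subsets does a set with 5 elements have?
32

Reasoning: Each element can be included or excluded: 2^5 = 32.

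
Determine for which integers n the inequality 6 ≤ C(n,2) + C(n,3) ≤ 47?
4, 5, 6

C(3,2)+C(3,3)=4; C(4,2)+C(4,3)=10; C(5,2)+C(5,3)=20; C(6,2)+C(6,3)=35; C(7,2)+C(7,3)=56. So valid n = 4, 5, 6.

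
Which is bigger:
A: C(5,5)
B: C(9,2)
A=C(5,5)=1, B=C(9,2)=36.
Final answer: B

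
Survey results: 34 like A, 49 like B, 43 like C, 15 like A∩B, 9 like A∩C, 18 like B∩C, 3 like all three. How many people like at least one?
87

Solution: |A∪B∪C| = 34+49+43-15-9-18+3 = 87.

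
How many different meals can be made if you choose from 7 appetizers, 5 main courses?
35
By the multiplication principle: 7 × 5 = 35.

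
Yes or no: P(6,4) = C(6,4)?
No

Solution: P(6,4) = 360 but C(6,4) = 15; they differ by a factor of 4! = 24, so the statement does not hold.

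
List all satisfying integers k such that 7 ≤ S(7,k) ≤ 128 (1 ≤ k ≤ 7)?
2, 6

Reasoning: S(7,1)=1; S(7,2)=63; S(7,3)=301; S(7,4)=350; S(7,5)=140; S(7,6)=21; S(7,7)=1. So valid k = 2, 6.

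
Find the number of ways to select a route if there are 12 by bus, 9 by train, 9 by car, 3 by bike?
33
By the addition principle: 12 + 9 + 9 + 3 = 33.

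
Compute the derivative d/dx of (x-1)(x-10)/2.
(2x - 11)/2

Reasoning: d/dx[(x-1)(x-10)] = (x-10) + (x-1) = 2x - 11. Dividing by 2 gives (2x - 11)/2.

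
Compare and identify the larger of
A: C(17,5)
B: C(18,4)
A

A=C(17,5)=6,188, B=C(18,4)=3,060.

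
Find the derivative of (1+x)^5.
Using the power rule: d/dx (1+x)^5 = 5(1+x)^{4}.

Answer: 5(1+x)^4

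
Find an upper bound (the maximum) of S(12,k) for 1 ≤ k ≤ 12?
1,379,400

Row S(12,k) for k = 1..12 (via S(n,k) = k·S(n−1,k) + S(n−1,k−1)): 1, 2,047, 86,526, 611,501, 1,379,400, 1,323,652, 627,396, 159,027, 22,275, 1,705, 66, 1. The row is unimodal; maximum at k = 5: 1,379,400.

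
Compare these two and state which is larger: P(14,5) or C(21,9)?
C(21,9)

P(14,5)=240,240, C(21,9)=293,930.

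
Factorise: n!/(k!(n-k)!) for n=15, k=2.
This is the binomial coefficient C(15,2) = 105.
Final answer: C(15,2) = 105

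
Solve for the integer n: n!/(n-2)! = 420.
21

Solution: n!/(n-2)! = n×(n-1), a product of 2 consecutive integers ≈ (n−0.5)^2. 420^(1/2) + 0.5 ≈ 21.0; check n = 21: 21×20 = 420 ✓. So n = 21.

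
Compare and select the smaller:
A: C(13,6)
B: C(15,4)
B

A=C(13,6)=1,716, B=C(15,4)=1,365.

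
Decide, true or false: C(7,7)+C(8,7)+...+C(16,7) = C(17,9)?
True

Solution: Hockey stick identity gives Σ = C(17,8) = 24,310; RHS C(17,9) = 24,310.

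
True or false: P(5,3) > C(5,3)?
True
P(5,3) = 60 and C(5,3) = 10; P(n,r) = r! × C(n,r) so P > C whenever r ≥ 2.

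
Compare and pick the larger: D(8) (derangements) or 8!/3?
D(8)

Working:
D(8) = (8-1)·[D(7) + D(6)] = 7·[1,854 + 265] = 14,833; 8!/3 = 40,320/3 = 13,440.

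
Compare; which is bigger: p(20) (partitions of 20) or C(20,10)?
C(20,10)

Pentagonal recurrence p(n) = p(n−1) + p(n−2) − p(n−5) − p(n−7) + …: p(20) = p(19) + p(18) − p(15) − p(13) + p(8) + p(5) = 490 + 385 − 176 − 101 + 22 + 7 = 627; C(20,10) = 184,756.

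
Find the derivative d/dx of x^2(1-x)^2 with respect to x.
2x^1(1-x)^2 - 2x^2(1-x)^1
Product rule: 2x^{1}(1-x)^{2} + x^2·(-2)(1-x)^{1}.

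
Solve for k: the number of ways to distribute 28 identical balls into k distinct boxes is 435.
3

Working:
Stars and bars: the count is C(28+k−1, k−1), increasing in k. k=2: C(29,1) = 29, k=3: C(30,2) = 435 ✓. So k = 3.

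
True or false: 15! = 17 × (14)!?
False

Solution: 15! = 15 × 14! = 1,307,674,368,000, but 17 × 14! = 1,482,030,950,400.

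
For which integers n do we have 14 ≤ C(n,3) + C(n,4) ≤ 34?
C(4,3)+C(4,4)=5; C(5,3)+C(5,4)=15; C(6,3)+C(6,4)=35. So valid n = 5.

Answer: 5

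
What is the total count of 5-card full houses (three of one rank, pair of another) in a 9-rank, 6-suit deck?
21,600

Triple rank: 9. Triple suits: C(6,3)=20. Pair rank: 8. Pair suits: C(6,2)=15. Total: 21,600.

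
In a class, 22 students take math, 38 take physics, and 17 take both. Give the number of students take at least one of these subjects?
43

Solution: |A∪B| = |A|+|B|-|A∩B| = 22+38-17 = 43.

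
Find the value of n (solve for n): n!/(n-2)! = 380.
20

Solution: n!/(n-2)! = n×(n-1), a product of 2 consecutive integers ≈ (n−0.5)^2. 380^(1/2) + 0.5 ≈ 20.0; check n = 20: 20×19 = 380 ✓. So n = 20.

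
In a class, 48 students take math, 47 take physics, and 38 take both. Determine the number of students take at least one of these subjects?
57

Solution: |A∪B| = |A|+|B|-|A∩B| = 48+47-38 = 57.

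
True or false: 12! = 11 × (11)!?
False

Reasoning: 12! = 12 × 11! = 479,001,600, but 11 × 11! = 439,084,800.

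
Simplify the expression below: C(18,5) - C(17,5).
2,380

Solution: C(18,5) - C(17,5) = C(17,4) = 2,380.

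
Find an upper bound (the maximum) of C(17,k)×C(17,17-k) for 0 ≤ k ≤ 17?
C(17,k)·C(17,17-k) = C(17,k)², maximised at the centre k = 8: C(17,8)² = 590,976,100.
Final answer: 590,976,100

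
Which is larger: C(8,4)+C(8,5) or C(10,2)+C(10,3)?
C(10,2)+C(10,3)

Solution: First=126, Second=165.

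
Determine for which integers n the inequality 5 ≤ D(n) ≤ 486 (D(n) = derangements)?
4, 5, 6

Solution: Using D(n) = (n−1)[D(n−1) + D(n−2)] with D(1)=0, D(2)=1: D(3)=2; D(4)=9; D(5)=44; D(6)=265; D(7)=1,854. So valid n = 4, 5, 6.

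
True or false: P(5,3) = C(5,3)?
False

Solution: P(5,3) = 60 and C(5,3) = 10; P(n,r) = r! × C(n,r) so P > C whenever r ≥ 2.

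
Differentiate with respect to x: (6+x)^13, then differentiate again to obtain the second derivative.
156(6+x)^11

First derivative: 13(6+x)^{12}. Second derivative: 13·12·(6+x)^{11} = 156(6+x)^{11}.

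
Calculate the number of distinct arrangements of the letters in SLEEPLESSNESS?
Word has 13 letters (S=5, L=2, E=4, P=1, N=1). Arrangements: 13!/Π(k!) = 1,081,080.
Final answer: 1,081,080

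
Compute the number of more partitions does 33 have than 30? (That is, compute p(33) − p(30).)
4,539

Working:
Pentagonal recurrence p(n) = p(n−1) + p(n−2) − p(n−5) − p(n−7) + …: p(33) = p(32) + p(31) − p(28) − p(26) + p(21) + p(18) − p(11) − p(7) = 8,349 + 6,842 − 3,718 − 2,436 + 792 + 385 − 56 − 15 = 10,143.
p(30) = p(29) + p(28) − p(25) − p(23) + p(18) + p(15) − p(8) − p(4) = 4,565 + 3,718 − 1,958 − 1,255 + 385 + 176 − 22 − 5 = 5,604.
Difference = 10,143 − 5,604 = 4,539.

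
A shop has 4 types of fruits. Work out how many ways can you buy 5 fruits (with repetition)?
56

Solution: Stars and bars: C(5+4-1, 5) = C(8, 5) = 56.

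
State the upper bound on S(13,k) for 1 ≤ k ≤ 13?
9,321,312

Explanation: Row S(13,k) for k = 1..13 (via S(n,k) = k·S(n−1,k) + S(n−1,k−1)): 1, 4,095, 261,625, 2,532,530, 7,508,501, 9,321,312, 5,715,424, 1,899,612, 359,502, 39,325, 2,431, 78, 1. The row is unimodal; maximum at k = 6: 9,321,312.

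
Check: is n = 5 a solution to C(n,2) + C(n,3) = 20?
Yes

C(5,2) + C(5,3) = 10 + 10 = 20, which equals 20.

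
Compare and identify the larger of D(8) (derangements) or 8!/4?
D(8)

Reasoning: D(8) = (8-1)·[D(7) + D(6)] = 7·[1,854 + 265] = 14,833; 8!/4 = 40,320/4 = 10,080.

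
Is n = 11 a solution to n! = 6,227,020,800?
No

Solution: 11! = 11·10! = 11·3,628,800 = 39,916,800, which does not equal 6,227,020,800.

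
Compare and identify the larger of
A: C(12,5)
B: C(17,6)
A=C(12,5)=792, B=C(17,6)=12,376.

Answer: B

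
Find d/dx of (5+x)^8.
8(5+x)^7

Using the power rule: d/dx (5+x)^8 = 8(5+x)^{7}.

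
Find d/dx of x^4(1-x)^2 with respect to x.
4x^3(1-x)^2 - 2x^4(1-x)^1
Product rule: 4x^{3}(1-x)^{2} + x^4·(-2)(1-x)^{1}.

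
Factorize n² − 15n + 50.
Seek roots whose sum is 15 and product is 50: (5, 10). So n² − 15n + 50 = (n − 5)(n − 10).

Answer: (n − 5)(n − 10)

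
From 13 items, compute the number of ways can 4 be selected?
715

Solution: C(13,4) = 13! / (4! × (13-4)!)
         = 13! / (4! × 9!)
         = 715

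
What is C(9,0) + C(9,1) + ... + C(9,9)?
512

Reasoning: Sum of binomial coefficients = 2^9 = 512.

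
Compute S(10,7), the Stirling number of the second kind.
5,880

Solution: Using the Stirling recurrence: S(n,k) = k·S(n-1,k) + S(n-1,k-1)
S(10,7) = 7·S(9,7) + S(9,6)
         = 7·462 + 2646
         = 3234 + 2646
         = 5,880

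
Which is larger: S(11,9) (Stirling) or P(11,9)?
P(11,9)

Explanation: S(11,9) = 9·S(10,9) + S(10,8) = 9·45 + 750 = 1,155; P(11,9) = 19,958,400.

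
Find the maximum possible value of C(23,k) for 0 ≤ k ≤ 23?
1,352,078

Solution: Maximum at k = 11 or k = 12: C(23,11) = 1,352,078.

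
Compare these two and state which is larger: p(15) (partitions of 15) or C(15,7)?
C(15,7)

Explanation: Pentagonal recurrence p(n) = p(n−1) + p(n−2) − p(n−5) − p(n−7) + …: p(15) = p(14) + p(13) − p(10) − p(8) + p(3) + p(0) = 135 + 101 − 42 − 22 + 3 + 1 = 176; C(15,7) = 6,435.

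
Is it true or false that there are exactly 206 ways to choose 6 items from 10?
False

Solution: C(10,6) = 210 ≠ 206.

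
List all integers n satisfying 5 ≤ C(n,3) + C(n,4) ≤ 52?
4, 5, 6

Working:
C(3,3)+C(3,4)=1; C(4,3)+C(4,4)=5; C(5,3)+C(5,4)=15; C(6,3)+C(6,4)=35; C(7,3)+C(7,4)=70. So valid n = 4, 5, 6.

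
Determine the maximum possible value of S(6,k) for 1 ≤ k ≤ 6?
Row S(6,k) for k = 1..6 (via S(n,k) = k·S(n−1,k) + S(n−1,k−1)): 1, 31, 90, 65, 15, 1. The row is unimodal; maximum at k = 3: 90.

Answer: 90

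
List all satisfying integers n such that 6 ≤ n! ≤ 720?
n! is strictly increasing; 3! = 6 and 6! = 720, so valid n = 3, 4, 5, 6.

Answer: 3, 4, 5, 6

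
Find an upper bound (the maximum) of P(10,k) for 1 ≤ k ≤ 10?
3,628,800
P(10,k) increases in k, so maximum at k = 10: 10! = 3,628,800.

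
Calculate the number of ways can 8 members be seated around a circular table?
5,040

Circular arrangements: (8-1)! = 5,040.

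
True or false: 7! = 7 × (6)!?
By definition n! = n × (n-1)!, so 7! = 7 × 6!.
Final answer: True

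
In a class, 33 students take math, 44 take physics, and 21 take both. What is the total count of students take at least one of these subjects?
56

|A∪B| = |A|+|B|-|A∩B| = 33+44-21 = 56.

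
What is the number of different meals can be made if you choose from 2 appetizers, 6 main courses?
12

Reasoning: By the multiplication principle: 2 × 6 = 12.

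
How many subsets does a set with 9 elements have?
Each element can be included or excluded: 2^9 = 512.

Answer: 512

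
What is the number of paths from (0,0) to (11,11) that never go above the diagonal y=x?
58,786

Counted by the Catalan number C_11: C_11 = C(22,11)/(11+1) = 705,432/12 = 58,786.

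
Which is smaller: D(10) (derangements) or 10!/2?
D(10)

Working:
D(10) = (10-1)·[D(9) + D(8)] = 9·[133,496 + 14,833] = 1,334,961; 10!/2 = 3,628,800/2 = 1,814,400.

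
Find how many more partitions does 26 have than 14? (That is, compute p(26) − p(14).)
2,301

Reasoning: Pentagonal recurrence p(n) = p(n−1) + p(n−2) − p(n−5) − p(n−7) + …: p(26) = p(25) + p(24) − p(21) − p(19) + p(14) + p(11) − p(4) − p(0) = 1,958 + 1,575 − 792 − 490 + 135 + 56 − 5 − 1 = 2,436.
p(14) = p(13) + p(12) − p(9) − p(7) + p(2) = 101 + 77 − 30 − 15 + 2 = 135.
Difference = 2,436 − 135 = 2,301.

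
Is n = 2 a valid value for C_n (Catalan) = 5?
C_2 = C(4,2)/(2+1) = 6/3 = 2, which does not equal 5.
Final answer: No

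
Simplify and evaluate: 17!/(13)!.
57,120
This equals 17×16×...×14 = 57,120.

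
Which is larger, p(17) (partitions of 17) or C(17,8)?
C(17,8)

Working:
Pentagonal recurrence p(n) = p(n−1) + p(n−2) − p(n−5) − p(n−7) + …: p(17) = p(16) + p(15) − p(12) − p(10) + p(5) + p(2) = 231 + 176 − 77 − 42 + 7 + 2 = 297; C(17,8) = 24,310.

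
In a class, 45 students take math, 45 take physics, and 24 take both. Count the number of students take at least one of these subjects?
66
|A∪B| = |A|+|B|-|A∩B| = 45+45-24 = 66.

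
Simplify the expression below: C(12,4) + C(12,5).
By Pascal's identity: C(13,5) = 1,287.

Answer: 1,287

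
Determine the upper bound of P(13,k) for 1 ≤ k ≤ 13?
6,227,020,800
P(13,k) increases in k, so maximum at k = 13: 13! = 6,227,020,800.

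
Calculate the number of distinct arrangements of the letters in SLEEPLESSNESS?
1,081,080

Working:
Word has 13 letters (S=5, L=2, E=4, P=1, N=1). Arrangements: 13!/Π(k!) = 1,081,080.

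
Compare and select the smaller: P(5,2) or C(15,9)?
P(5,2)

Reasoning: P(5,2)=20, C(15,9)=5,005.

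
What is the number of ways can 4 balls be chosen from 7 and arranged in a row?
840

Solution: P(7,4) = 7!/(7-4)! = 840.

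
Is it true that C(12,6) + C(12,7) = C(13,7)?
True

Reasoning: Pascal's identity: LHS = 924 + 792 = 1,716; RHS = C(13,7) = 1,716. Both sides agree, so the statement holds.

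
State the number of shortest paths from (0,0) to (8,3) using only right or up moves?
165

Choose 8 rights from 11 moves: C(11,8) = 165.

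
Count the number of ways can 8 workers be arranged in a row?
Arrangements of 8 distinct objects: 8! = 40,320.
Final answer: 40,320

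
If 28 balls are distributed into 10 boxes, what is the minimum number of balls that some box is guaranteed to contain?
3

Reasoning: Pigeonhole: ⌈28/10⌉ = 3.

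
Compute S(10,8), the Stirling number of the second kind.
750

Solution: Using the Stirling recurrence: S(n,k) = k·S(n-1,k) + S(n-1,k-1)
S(10,8) = 8·S(9,8) + S(9,7)
         = 8·36 + 462
         = 288 + 462
         = 750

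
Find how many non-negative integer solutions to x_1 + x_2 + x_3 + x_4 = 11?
364

Working:
C(11+4-1, 4-1) = 364.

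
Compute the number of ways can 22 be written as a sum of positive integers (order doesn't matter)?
1,002
Pentagonal recurrence p(n) = p(n−1) + p(n−2) − p(n−5) − p(n−7) + …: p(22) = p(21) + p(20) − p(17) − p(15) + p(10) + p(7) − p(0) = 792 + 627 − 297 − 176 + 42 + 15 − 1 = 1,002.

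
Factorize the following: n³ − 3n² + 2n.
n(n − 1)(n − 2)

Working:
n³ − 3n² + 2n = n(n² − 3n + 2) = n(n − 1)(n − 2).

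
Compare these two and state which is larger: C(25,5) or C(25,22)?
C(25,5)=53,130, C(25,22)=2,300.
Final answer: C(25,5)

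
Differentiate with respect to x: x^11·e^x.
(11x^10 + x^11)e^x

Solution: Product rule: d/dx[x^11]·e^x + x^11·d/dx[e^x] = 11x^{10}e^x + x^11e^x.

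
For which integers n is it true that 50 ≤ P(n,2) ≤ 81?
8, 9

Solution: P(7,2)=42; P(8,2)=56; P(9,2)=72; P(10,2)=90. So valid n = 8, 9.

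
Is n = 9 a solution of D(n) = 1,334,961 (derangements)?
D(9) = (9-1)·[D(8) + D(7)] = 8·[14,833 + 1,854] = 133,496, which does not equal 1,334,961.
Final answer: No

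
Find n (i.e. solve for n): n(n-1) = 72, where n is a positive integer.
9

Reasoning: n² − n − 72 = 0, so n = (1 ± √(1 + 4·72))/2 = (1 ± √289)/2 = (1 ± 17)/2, i.e. n = 9 or n = -8. Taking the positive root, n = 9 (check: 9×8 = 72).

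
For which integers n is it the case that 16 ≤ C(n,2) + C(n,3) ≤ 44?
5, 6

Solution: C(4,2)+C(4,3)=10; C(5,2)+C(5,3)=20; C(6,2)+C(6,3)=35; C(7,2)+C(7,3)=56. So valid n = 5, 6.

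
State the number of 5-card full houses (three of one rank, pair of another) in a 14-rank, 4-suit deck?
4,368

Triple rank: 14. Triple suits: C(4,3)=4. Pair rank: 13. Pair suits: C(4,2)=6. Total: 4,368.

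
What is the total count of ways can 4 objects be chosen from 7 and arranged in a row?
840

P(7,4) = 7!/(7-4)! = 840.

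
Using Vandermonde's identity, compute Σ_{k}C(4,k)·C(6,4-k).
= C(4+6,4) = C(10,4) = 210.

Answer: 210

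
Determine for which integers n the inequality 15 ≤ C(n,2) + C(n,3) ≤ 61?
5, 6, 7

Solution: C(4,2)+C(4,3)=10; C(5,2)+C(5,3)=20; C(6,2)+C(6,3)=35; C(7,2)+C(7,3)=56; C(8,2)+C(8,3)=84. So valid n = 5, 6, 7.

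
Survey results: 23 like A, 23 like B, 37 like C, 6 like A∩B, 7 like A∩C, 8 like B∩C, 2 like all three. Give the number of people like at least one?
64

Solution: |A∪B∪C| = 23+23+37-6-7-8+2 = 64.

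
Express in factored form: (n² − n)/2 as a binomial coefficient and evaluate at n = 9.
C(n,2); C(9,2) = 36

Solution: (n² − n)/2 = n(n−1)/2 = C(n,2). At n = 9: C(9,2) = 36.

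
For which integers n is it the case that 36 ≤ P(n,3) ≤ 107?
5
P(4,3)=24; P(5,3)=60; P(6,3)=120. So valid n = 5.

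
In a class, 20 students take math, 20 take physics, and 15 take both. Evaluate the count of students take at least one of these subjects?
25

|A∪B| = |A|+|B|-|A∩B| = 20+20-15 = 25.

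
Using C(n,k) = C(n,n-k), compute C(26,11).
C(26,11) = C(26,15) = 7,726,160.
Final answer: 7,726,160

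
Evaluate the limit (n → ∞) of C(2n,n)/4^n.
0

Working:
C(2n,n) ~ 4^n/√(πn), so C(2n,n)/4^n ~ 1/√(πn) → 0.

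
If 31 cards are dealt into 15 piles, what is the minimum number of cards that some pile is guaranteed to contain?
3

Working:
Pigeonhole: ⌈31/15⌉ = 3.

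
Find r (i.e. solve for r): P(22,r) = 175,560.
4

Explanation: P(22,r) = 22·21·…·(22−r+1), a product of r factors. Multiplying down from 22: 22 = 22; 22·21 = 462; 22·21·20 = 9,240; 22·21·20·19 = 175,560 ✓ (4 factors). So r = 4.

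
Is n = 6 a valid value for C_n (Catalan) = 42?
C_6 = C(12,6)/(6+1) = 924/7 = 132, which does not equal 42.

Answer: No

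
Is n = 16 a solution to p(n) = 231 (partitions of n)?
Pentagonal recurrence p(n) = p(n−1) + p(n−2) − p(n−5) − p(n−7) + …: p(16) = p(15) + p(14) − p(11) − p(9) + p(4) + p(1) = 176 + 135 − 56 − 30 + 5 + 1 = 231, which equals 231.
Final answer: Yes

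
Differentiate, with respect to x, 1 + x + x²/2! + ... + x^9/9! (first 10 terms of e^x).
Differentiating term by term gives the first 9 terms of e^x.

Answer: 1 + x + x²/2! + ... + x^8/8!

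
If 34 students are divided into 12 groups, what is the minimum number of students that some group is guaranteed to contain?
Pigeonhole: ⌈34/12⌉ = 3.
Final answer: 3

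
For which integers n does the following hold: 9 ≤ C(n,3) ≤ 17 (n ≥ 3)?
5

Working:
C(4,3)=4; C(5,3)=10; C(6,3)=20. So valid n = 5.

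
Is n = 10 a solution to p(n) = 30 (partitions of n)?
No

Solution: Pentagonal recurrence p(n) = p(n−1) + p(n−2) − p(n−5) − p(n−7) + …: p(10) = p(9) + p(8) − p(5) − p(3) = 30 + 22 − 7 − 3 = 42, which does not equal 30.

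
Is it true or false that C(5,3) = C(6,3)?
False

LHS = C(5,3) = 10; RHS = C(6,3) = 20. 10 ≠ 20, so the statement does not hold.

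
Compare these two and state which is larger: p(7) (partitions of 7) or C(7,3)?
Pentagonal recurrence p(n) = p(n−1) + p(n−2) − p(n−5) − p(n−7) + …: p(7) = p(6) + p(5) − p(2) − p(0) = 11 + 7 − 2 − 1 = 15; C(7,3) = 35.

Answer: C(7,3)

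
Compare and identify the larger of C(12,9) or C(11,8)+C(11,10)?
C(12,9)

C(12,9)=220; C(11,8)+C(11,10)=165+11=176.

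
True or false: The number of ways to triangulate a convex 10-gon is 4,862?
False

Solution: Triangulations of a convex 10-gon are counted by the Catalan number C_8: C_8 = C(16,8)/(8+1) = 12,870/9 = 1,430.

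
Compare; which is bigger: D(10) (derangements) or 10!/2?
D(10) = (10-1)·[D(9) + D(8)] = 9·[133,496 + 14,833] = 1,334,961; 10!/2 = 3,628,800/2 = 1,814,400.

Answer: 10!/2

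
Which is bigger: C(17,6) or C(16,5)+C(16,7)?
C(17,6)=12,376; C(16,5)+C(16,7)=4,368+11,440=15,808.
Final answer: C(16,5)+C(16,7)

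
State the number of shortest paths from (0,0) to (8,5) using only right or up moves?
1,287

Working:
Choose 8 rights from 13 moves: C(13,8) = 1,287.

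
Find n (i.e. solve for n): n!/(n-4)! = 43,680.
16
n!/(n-4)! = n×(n-1)×(n-2)×(n-3), a product of 4 consecutive integers ≈ (n−1.5)^4. 43,680^(1/4) + 1.5 ≈ 16.0; check n = 16: 16×15×14×13 = 43,680 ✓. So n = 16.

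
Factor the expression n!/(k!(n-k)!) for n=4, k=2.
C(4,2) = 6

Reasoning: This is the binomial coefficient C(4,2) = 6.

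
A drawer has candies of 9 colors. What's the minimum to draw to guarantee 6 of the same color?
46

Working:
Worst case: 5 of each = 45. One more: 46.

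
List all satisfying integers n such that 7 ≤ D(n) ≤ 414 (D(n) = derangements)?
Using D(n) = (n−1)[D(n−1) + D(n−2)] with D(1)=0, D(2)=1: D(3)=2; D(4)=9; D(5)=44; D(6)=265; D(7)=1,854. So valid n = 4, 5, 6.
Final answer: 4, 5, 6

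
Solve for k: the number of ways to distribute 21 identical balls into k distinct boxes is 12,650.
Stars and bars: the count is C(21+k−1, k−1), increasing in k. k=3: C(23,2) = 253, k=4: C(24,3) = 2,024, k=5: C(25,4) = 12,650 ✓. So k = 5.

Answer: 5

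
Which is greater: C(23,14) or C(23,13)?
C(23,13)

Working:
C(23,14)=817,190, C(23,13)=1,144,066.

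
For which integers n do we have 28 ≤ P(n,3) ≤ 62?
P(4,3)=24; P(5,3)=60; P(6,3)=120. So valid n = 5.
Final answer: 5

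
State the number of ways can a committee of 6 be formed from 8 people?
28

Working:
C(8,6) = 8! / (6! × (8-6)!)
         = 8! / (6! × 2!)
         = 28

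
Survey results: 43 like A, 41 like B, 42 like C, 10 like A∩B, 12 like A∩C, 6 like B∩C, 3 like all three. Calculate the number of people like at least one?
101

Working:
|A∪B∪C| = 43+41+42-10-12-6+3 = 101.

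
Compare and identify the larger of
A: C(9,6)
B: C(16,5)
B

Solution: A=C(9,6)=84, B=C(16,5)=4,368.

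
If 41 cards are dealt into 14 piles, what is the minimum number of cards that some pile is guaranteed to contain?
Pigeonhole: ⌈41/14⌉ = 3.
Final answer: 3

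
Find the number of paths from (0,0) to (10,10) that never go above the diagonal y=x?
16,796

Reasoning: Counted by the Catalan number C_10: C_10 = C(20,10)/(10+1) = 184,756/11 = 16,796.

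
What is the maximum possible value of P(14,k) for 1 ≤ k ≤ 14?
P(14,k) increases in k, so maximum at k = 14: 14! = 87,178,291,200.

Answer: 87,178,291,200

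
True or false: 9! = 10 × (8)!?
False

Solution: 9! = 9 × 8! = 362,880, but 10 × 8! = 403,200.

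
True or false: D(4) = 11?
False

Explanation: Derangements of 4 elements: D(4) = (4-1)·[D(3) + D(2)] = 3·[2 + 1] = 9.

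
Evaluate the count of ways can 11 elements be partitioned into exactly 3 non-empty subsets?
This equals S(11,3), the Stirling number of the 2nd kind.
Using the Stirling recurrence: S(n,k) = k·S(n-1,k) + S(n-1,k-1)
S(11,3) = 3·S(10,3) + S(10,2)
         = 3·9330 + 511
         = 27990 + 511
         = 28,501

Answer: 28,501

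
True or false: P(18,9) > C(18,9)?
True

Working:
P(18,9) = 17,643,225,600 and C(18,9) = 48,620; P(n,r) = r! × C(n,r) so P > C whenever r ≥ 2.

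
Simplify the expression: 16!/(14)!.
240

Solution: This equals 16×15 = 240.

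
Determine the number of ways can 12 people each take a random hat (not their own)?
176,214,841

Explanation: Using D(n) = (n-1)[D(n-1) + D(n-2)]:
D(12) = (12-1) × [D(11) + D(10)]
      = 11 × [14684570 + 1334961]
      = 11 × 16019531
      = 176,214,841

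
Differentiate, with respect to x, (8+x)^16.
16(8+x)^15

Solution: Using the power rule: d/dx (8+x)^16 = 16(8+x)^{15}.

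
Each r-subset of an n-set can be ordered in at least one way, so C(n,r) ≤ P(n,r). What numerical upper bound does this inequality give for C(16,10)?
29,059,430,400

Explanation: P(16,10) = 16·15·14·13·12·11·10·9·8·7 = 29,059,430,400, so C(16,10) ≤ 29,059,430,400. (The bound is loose by a factor of 10! = 3,628,800: C(16,10) = 29,059,430,400/3,628,800 = 8,008.)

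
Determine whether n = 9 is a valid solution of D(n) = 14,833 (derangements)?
No

Solution: D(9) = (9-1)·[D(8) + D(7)] = 8·[14,833 + 1,854] = 133,496, which does not equal 14,833.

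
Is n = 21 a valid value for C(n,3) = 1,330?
C(21,3) = 21·20·19/3! = 7,980/6 = 1,330, which equals 1,330.

Answer: Yes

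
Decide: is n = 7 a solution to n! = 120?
No

Working:
7! = 7·6! = 7·720 = 5,040, which does not equal 120.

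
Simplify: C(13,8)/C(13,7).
3/4

Working:
C(n,k+1)/C(n,k) = (n−k)/(k+1). Here (13−7)/(7+1) = 6/8 = 3/4.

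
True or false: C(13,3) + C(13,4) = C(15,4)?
False

Solution: Pascal's identity gives C(14,4) = 1,001, whereas C(15,4) = 1,365.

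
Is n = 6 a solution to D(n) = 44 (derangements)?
No

Working:
D(6) = (6-1)·[D(5) + D(4)] = 5·[44 + 9] = 265, which does not equal 44.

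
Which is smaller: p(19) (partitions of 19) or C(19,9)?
p(19)
Pentagonal recurrence p(n) = p(n−1) + p(n−2) − p(n−5) − p(n−7) + …: p(19) = p(18) + p(17) − p(14) − p(12) + p(7) + p(4) = 385 + 297 − 135 − 77 + 15 + 5 = 490; C(19,9) = 92,378.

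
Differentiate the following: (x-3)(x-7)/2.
(2x - 10)/2

Working:
d/dx[(x-3)(x-7)] = (x-7) + (x-3) = 2x - 10. Dividing by 2 gives (2x - 10)/2.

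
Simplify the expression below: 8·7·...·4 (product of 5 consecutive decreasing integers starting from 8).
This is P(8,5) = 8!/(3)! = 6,720.
Final answer: 6,720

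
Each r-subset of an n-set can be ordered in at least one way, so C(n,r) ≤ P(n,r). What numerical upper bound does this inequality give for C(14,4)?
24,024

P(14,4) = 14·13·12·11 = 24,024, so C(14,4) ≤ 24,024. (The bound is loose by a factor of 4! = 24: C(14,4) = 24,024/24 = 1,001.)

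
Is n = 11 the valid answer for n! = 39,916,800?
Yes

Explanation: 11! = 11·10! = 11·3,628,800 = 39,916,800, which equals 39,916,800.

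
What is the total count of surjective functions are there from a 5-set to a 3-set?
150

Onto functions = 3! × S(5,3)
First compute S(5,3) via recurrence:
Using the Stirling recurrence: S(n,k) = k·S(n-1,k) + S(n-1,k-1)
S(5,3) = 3·S(4,3) + S(4,2)
         = 3·6 + 7
         = 18 + 7
         = 25
Then: 6 × 25 = 150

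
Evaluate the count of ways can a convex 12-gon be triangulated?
16,796

Explanation: Using the Catalan number formula: C_n = C(2n, n) / (n+1)
C_10 = C(20, 10) / (10+1)
     = 184756 / 11
     = 16,796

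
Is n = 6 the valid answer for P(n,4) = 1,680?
No

Working:
P(6,4) = 6·5·4·3 = 360, which does not equal 1,680.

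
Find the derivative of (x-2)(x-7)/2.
d/dx[(x-2)(x-7)] = (x-7) + (x-2) = 2x - 9. Dividing by 2 gives (2x - 9)/2.

Answer: (2x - 9)/2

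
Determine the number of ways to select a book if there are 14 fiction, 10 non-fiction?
24
By the addition principle: 14 + 10 = 24.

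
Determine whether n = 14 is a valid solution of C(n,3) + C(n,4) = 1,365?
Yes

Explanation: C(14,3) + C(14,4) = 364 + 1,001 = 1,365, which equals 1,365.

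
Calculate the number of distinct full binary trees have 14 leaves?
Using the Catalan number formula: C_n = C(2n, n) / (n+1)
C_13 = C(26, 13) / (13+1)
     = 10400600 / 14
     = 742,900
Final answer: 742,900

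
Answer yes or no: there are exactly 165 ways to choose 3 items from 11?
C(11,3) = 165.
Final answer: Yes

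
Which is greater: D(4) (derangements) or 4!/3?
D(4) = (4-1)·[D(3) + D(2)] = 3·[2 + 1] = 9; 4!/3 = 24/3 = 8.

Answer: D(4)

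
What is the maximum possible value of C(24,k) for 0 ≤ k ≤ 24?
Maximum at k = 12: C(24,12) = 2,704,156.

Answer: 2,704,156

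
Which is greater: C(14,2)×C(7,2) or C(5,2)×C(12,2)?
C(14,2)×C(7,2)
C(14,2)×C(7,2)=1,911, C(5,2)×C(12,2)=660.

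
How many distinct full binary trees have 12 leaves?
58,786

Working:
Using the Catalan number formula: C_n = C(2n, n) / (n+1)
C_11 = C(22, 11) / (11+1)
     = 705432 / 12
     = 58,786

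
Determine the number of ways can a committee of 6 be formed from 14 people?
C(14,6) = 14! / (6! × (14-6)!)
         = 14! / (6! × 8!)
         = 3,003

Answer: 3,003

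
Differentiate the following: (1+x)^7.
7(1+x)^6

Reasoning: Using the power rule: d/dx (1+x)^7 = 7(1+x)^{6}.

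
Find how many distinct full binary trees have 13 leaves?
208,012

Working:
Using the Catalan number formula: C_n = C(2n, n) / (n+1)
C_12 = C(24, 12) / (12+1)
     = 2704156 / 13
     = 208,012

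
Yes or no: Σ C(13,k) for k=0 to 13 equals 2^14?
No

Solution: Binomial theorem: Σ C(13,k) = (1+1)^13 = 2^13 = 8,192; RHS 2^14 = 16,384.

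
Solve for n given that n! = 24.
4

Reasoning: n! is strictly increasing. 2! = 2, 3! = 6, 4! = 24 ✓. So n = 4.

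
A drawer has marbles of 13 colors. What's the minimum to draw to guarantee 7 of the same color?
Worst case: 6 of each = 78. One more: 79.
Final answer: 79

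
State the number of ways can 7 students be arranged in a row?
5,040

Arrangements of 7 distinct objects: 7! = 5,040.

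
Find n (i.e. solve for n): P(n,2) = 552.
P(n,2) = n(n−1) is increasing in n; n(n−1) ≈ (n−0.5)^2 = 552 gives n ≈ 24.0. Check: P(22,2) = 462, P(23,2) = 506, P(24,2) = 552 ✓. So n = 24.
Final answer: 24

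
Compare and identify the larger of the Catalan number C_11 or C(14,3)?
C_11

Working:
C_11 = C(22,11)/(11+1) = 705,432/12 = 58,786; C(14,3) = 364.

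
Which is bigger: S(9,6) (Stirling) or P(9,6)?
P(9,6)

S(9,6) = 6·S(8,6) + S(8,5) = 6·266 + 1,050 = 2,646; P(9,6) = 60,480.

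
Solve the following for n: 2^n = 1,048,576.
1,048,576 = 1,024 × 1,024 = 2^10 × 2^10 = 2^20, so n = 20.

Answer: 20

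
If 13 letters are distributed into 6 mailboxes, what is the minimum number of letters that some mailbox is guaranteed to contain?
3

Pigeonhole: ⌈13/6⌉ = 3.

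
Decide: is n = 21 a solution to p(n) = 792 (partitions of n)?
Yes

Solution: Pentagonal recurrence p(n) = p(n−1) + p(n−2) − p(n−5) − p(n−7) + …: p(21) = p(20) + p(19) − p(16) − p(14) + p(9) + p(6) = 627 + 490 − 231 − 135 + 30 + 11 = 792, which equals 792.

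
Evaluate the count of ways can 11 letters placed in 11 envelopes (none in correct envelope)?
Using D(n) = (n-1)[D(n-1) + D(n-2)]:
D(11) = (11-1) × [D(10) + D(9)]
      = 10 × [1334961 + 133496]
      = 10 × 1468457
      = 14,684,570

Answer: 14,684,570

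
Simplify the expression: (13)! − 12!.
5,748,019,200
(13)! − 12! = (13)·12! − 12! = (13−1)·12! = 12·12! = 5,748,019,200.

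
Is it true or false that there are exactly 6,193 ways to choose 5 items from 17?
C(17,5) = 6,188 ≠ 6193.

Answer: False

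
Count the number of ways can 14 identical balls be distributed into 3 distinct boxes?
C(14+3-1, 3-1) = C(16, 2) = 120.

Answer: 120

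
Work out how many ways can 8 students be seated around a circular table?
5,040

Solution: Circular arrangements: (8-1)! = 5,040.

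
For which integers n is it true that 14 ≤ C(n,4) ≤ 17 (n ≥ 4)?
C(5,4)=5; C(6,4)=15; C(7,4)=35. So valid n = 6.
Final answer: 6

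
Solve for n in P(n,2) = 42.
7

Reasoning: P(n,2) = n(n−1) is increasing in n; n(n−1) ≈ (n−0.5)^2 = 42 gives n ≈ 7.0. Check: P(5,2) = 20, P(6,2) = 30, P(7,2) = 42 ✓. So n = 7.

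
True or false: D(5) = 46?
False

Explanation: Derangements of 5 elements: D(5) = (5-1)·[D(4) + D(3)] = 4·[9 + 2] = 44.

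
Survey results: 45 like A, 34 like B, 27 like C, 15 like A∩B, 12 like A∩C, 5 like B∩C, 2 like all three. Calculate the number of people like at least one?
76

|A∪B∪C| = 45+34+27-15-12-5+2 = 76.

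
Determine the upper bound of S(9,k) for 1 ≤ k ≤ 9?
7,770

Solution: Row S(9,k) for k = 1..9 (via S(n,k) = k·S(n−1,k) + S(n−1,k−1)): 1, 255, 3,025, 7,770, 6,951, 2,646, 462, 36, 1. The row is unimodal; maximum at k = 4: 7,770.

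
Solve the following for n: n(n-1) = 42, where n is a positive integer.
n² − n − 42 = 0, so n = (1 ± √(1 + 4·42))/2 = (1 ± √169)/2 = (1 ± 13)/2, i.e. n = 7 or n = -6. Taking the positive root, n = 7 (check: 7×6 = 42).
Final answer: 7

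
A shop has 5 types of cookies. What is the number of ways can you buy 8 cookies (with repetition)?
Stars and bars: C(8+5-1, 8) = C(12, 8) = 495.

Answer: 495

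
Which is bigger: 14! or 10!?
14!=87,178,291,200, 10!=3,628,800. 14! > 10!.
Final answer: 14!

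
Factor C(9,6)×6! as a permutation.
C(9,6)×6! = [9!/(6!(3)!)]×6! = 9!/(3)! = P(9,6) = 60,480.
Final answer: P(9,6)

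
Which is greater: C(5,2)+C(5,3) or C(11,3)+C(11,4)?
C(11,3)+C(11,4)

Explanation: First=20, Second=495.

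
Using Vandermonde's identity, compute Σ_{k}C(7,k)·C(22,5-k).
118,755

Working:
= C(7+22,5) = C(29,5) = 118,755.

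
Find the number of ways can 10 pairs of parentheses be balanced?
16,796

Using the Catalan number formula: C_n = C(2n, n) / (n+1)
C_10 = C(20, 10) / (10+1)
     = 184756 / 11
     = 16,796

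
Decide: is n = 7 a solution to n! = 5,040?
Yes

Explanation: 7! = 7·6! = 7·720 = 5,040, which equals 5,040.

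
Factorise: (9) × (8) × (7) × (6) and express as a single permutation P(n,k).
P(9,4) = 9!/(5)!

Working:
Product of 4 consecutive descending integers starting at 9: P(9,4) = 9!/5! = 3,024.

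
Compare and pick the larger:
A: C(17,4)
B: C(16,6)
B

Working:
A=C(17,4)=2,380, B=C(16,6)=8,008.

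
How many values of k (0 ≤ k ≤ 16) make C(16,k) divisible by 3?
5

Solution: Checking C(16,k) mod 3 for k = 0..16: divisible at k = 2, 5, 8, 11, 14. That's 5 values.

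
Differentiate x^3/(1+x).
(3x^2(1+x) - x^3)/(1+x)²

Explanation: Quotient rule: [3x^{2}(1+x) - x^3]/(1+x)².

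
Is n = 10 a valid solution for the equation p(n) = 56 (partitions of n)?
Pentagonal recurrence p(n) = p(n−1) + p(n−2) − p(n−5) − p(n−7) + …: p(10) = p(9) + p(8) − p(5) − p(3) = 30 + 22 − 7 − 3 = 42, which does not equal 56.

Answer: No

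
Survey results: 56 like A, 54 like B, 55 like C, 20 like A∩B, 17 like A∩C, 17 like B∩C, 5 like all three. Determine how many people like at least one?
|A∪B∪C| = 56+54+55-20-17-17+5 = 116.
Final answer: 116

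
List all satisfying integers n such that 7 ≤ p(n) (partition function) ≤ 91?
5, 6, 7, 8, 9, 10, 11, 12

Solution: Tabulating p(n) via p(n) = p(n−1) + p(n−2) − p(n−5) − p(n−7) + …: p(4)=5; p(5)=7; p(6)=11; p(7)=15; p(8)=22; p(9)=30; p(10)=42; p(11)=56; p(12)=77; p(13)=101. So valid n = 5, 6, 7, 8, 9, 10, 11, 12.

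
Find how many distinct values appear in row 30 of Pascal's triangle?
Row 30 has entries C(30,0)..C(30,30); by symmetry C(30,k)=C(30,30-k), giving 16 distinct values.

Answer: 16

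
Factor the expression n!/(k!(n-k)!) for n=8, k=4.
C(8,4) = 70

Solution: This is the binomial coefficient C(8,4) = 70.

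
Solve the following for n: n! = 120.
5

Explanation: n! is strictly increasing. 3! = 6, 4! = 24, 5! = 120 ✓. So n = 5.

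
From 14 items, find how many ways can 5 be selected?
C(14,5) = 14! / (5! × (14-5)!)
         = 14! / (5! × 9!)
         = 2,002
Final answer: 2,002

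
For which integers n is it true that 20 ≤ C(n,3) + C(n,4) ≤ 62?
6

Reasoning: C(5,3)+C(5,4)=15; C(6,3)+C(6,4)=35; C(7,3)+C(7,4)=70. So valid n = 6.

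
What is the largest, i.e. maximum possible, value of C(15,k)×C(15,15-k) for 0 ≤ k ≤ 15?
C(15,k)·C(15,15-k) = C(15,k)², maximised at the centre k = 7: C(15,7)² = 41,409,225.

Answer: 41,409,225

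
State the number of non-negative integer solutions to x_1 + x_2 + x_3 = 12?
91
C(12+3-1, 3-1) = 91.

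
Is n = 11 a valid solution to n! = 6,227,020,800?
No
11! = 11·10! = 11·3,628,800 = 39,916,800, which does not equal 6,227,020,800.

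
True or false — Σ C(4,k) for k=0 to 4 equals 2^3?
Binomial theorem: Σ C(4,k) = (1+1)^4 = 2^4 = 16; RHS 2^3 = 8.
Final answer: False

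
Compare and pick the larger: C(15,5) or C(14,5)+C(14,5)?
C(14,5)+C(14,5)

Solution: C(15,5)=3,003; C(14,5)+C(14,5)=2,002+2,002=4,004.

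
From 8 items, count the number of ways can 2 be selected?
28

Solution: C(8,2) = 8! / (2! × (8-2)!)
         = 8! / (2! × 6!)
         = 28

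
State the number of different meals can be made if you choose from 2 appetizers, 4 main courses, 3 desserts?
24

Solution: By the multiplication principle: 2 × 4 × 3 = 24.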